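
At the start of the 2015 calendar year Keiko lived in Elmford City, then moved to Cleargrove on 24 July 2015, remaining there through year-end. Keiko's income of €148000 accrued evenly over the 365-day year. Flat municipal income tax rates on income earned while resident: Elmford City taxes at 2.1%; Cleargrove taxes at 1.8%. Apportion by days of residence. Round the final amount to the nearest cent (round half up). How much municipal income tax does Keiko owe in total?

€2912.15

Elmford City, 1 January – 23 July 2015: 204 days → €148000 × 2.1% × 204/365 = €1737.0740
Cleargrove, 24 July – 31 December 2015: 161 days → €148000 × 1.8% × 161/365 = €1175.0795
Total = €2912.1534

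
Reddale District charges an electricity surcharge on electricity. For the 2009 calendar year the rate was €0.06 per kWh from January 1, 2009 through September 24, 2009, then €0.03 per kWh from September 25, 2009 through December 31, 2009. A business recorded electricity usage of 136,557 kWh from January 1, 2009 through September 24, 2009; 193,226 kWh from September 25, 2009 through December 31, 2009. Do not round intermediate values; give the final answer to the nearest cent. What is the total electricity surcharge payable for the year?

January 1 – September 24, 2009: 136,557 kWh at €0.06/kWh → €8193.42
September 25 – December 31, 2009: 193,226 kWh at €0.03/kWh → €5796.78

€13990.20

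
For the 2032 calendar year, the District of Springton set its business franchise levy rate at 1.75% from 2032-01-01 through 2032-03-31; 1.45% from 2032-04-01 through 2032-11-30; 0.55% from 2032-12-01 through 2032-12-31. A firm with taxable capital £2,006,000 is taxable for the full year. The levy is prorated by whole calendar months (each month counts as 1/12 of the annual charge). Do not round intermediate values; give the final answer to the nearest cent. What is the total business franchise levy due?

£29,087.00

2032-01-01 to 2032-03-31: 3 months at 1.75% → £2,006,000 × 1.75% × 3/12 = £8,776.2500
2032-04-01 to 2032-11-30: 8 months at 1.45% → £2,006,000 × 1.45% × 8/12 = £19,391.3333
2032-12-01 to 2032-12-31: 1 month at 0.55% → £2,006,000 × 0.55% × 1/12 = £919.4167
Total = £29,087.0000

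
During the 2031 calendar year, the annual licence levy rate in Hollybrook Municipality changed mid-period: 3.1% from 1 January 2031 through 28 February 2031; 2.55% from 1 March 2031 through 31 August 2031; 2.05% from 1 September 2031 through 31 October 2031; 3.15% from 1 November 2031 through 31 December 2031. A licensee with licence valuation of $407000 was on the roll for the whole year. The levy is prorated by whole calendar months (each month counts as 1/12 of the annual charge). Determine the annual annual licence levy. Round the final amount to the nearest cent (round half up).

1 January – 28 February 2031: 2 months at 3.1% → $407000 × 3.1% × 2/12 = $2102.8333
1 March – 31 August 2031: 6 months at 2.55% → $407000 × 2.55% × 6/12 = $5189.2500
1 September – 31 October 2031: 2 months at 2.05% → $407000 × 2.05% × 2/12 = $1390.5833
1 November – 31 December 2031: 2 months at 3.15% → $407000 × 3.15% × 2/12 = $2136.7500
Total = $10819.4167

$10819.42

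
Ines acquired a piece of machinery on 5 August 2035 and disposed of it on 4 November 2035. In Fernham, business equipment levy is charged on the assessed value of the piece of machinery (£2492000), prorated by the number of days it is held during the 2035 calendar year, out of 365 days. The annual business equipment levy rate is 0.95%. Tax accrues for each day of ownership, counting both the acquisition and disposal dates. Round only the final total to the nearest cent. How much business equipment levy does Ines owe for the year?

Days held (5 August – 4 November 2035): 92 out of 365
Tax = £2492000 × 0.95% × 92/365 = £5967.1452

£5967.15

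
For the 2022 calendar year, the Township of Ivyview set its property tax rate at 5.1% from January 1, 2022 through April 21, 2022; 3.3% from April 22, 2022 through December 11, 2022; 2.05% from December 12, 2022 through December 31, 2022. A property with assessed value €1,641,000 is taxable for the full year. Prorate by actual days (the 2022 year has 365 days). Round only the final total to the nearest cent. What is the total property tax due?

January 1 – April 21, 2022: 111 days at 5.1% → €1,641,000 × 5.1% × 111/365 = €25,451.2356
April 22 – December 11, 2022: 234 days at 3.3% → €1,641,000 × 3.3% × 234/365 = €34,717.2658
December 12 – December 31, 2022: 20 days at 2.05% → €1,641,000 × 2.05% × 20/365 = €1,843.3151
Total = €62,011.8164

€62,011.82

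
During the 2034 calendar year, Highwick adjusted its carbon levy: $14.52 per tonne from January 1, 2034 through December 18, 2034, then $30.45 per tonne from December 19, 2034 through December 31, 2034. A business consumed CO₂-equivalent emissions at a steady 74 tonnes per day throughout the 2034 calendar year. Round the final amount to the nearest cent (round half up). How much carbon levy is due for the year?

$407,509.86

January 1 – December 18, 2034: 352 days × 74 tonnes/day = 26,048 tonnes at $14.52/tonne → $378,216.96
December 19 – December 31, 2034: 13 days × 74 tonnes/day = 962 tonnes at $30.45/tonne → $29,292.90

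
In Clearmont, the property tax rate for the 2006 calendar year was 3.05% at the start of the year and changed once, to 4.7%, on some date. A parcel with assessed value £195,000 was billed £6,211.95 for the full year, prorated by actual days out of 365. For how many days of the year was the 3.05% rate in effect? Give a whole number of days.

Let d = days at the first rate; then 365 − d days at the second rate.
£195,000 × [3.05%·d + 4.7%·(365−d)] / 365 = £6,211.95
Solving gives d = 335, so the new rate took effect on December 2, 2006.

335 days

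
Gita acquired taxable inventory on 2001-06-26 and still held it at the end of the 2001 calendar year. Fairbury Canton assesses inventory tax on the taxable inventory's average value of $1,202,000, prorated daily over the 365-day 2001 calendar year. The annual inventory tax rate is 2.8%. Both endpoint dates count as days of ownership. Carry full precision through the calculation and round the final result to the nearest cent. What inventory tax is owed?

Days held (2001-06-26 to 2001-12-31): 189 out of 365
Tax = $1,202,000 × 2.8% × 189/365 = $17,427.3534

$17,427.35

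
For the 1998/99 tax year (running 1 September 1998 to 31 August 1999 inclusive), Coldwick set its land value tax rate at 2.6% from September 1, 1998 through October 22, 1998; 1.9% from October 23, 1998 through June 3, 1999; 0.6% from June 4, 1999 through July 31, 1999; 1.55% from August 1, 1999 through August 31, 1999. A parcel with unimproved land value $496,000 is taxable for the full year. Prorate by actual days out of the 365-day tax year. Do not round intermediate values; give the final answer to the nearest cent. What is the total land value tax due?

$8,746.59

September 1 – October 22, 1998: 52 days at 2.6% → $496,000 × 2.6% × 52/365 = $1,837.2384
October 23, 1998 – June 3, 1999: 224 days at 1.9% → $496,000 × 1.9% × 224/365 = $5,783.4959
June 4 – July 31, 1999: 58 days at 0.6% → $496,000 × 0.6% × 58/365 = $472.8986
August 1 – August 31, 1999: 31 days at 1.55% → $496,000 × 1.55% × 31/365 = $652.9534
Total = $8,746.5863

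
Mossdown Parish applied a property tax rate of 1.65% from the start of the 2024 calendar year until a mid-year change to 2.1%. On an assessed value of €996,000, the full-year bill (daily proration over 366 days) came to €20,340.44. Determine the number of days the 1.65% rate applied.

47 days

Let d = days at the first rate; then 366 − d days at the second rate.
€996,000 × [1.65%·d + 2.1%·(366−d)] / 366 = €20,340.44
Solving gives d = 47, so the new rate took effect on 17 February 2024.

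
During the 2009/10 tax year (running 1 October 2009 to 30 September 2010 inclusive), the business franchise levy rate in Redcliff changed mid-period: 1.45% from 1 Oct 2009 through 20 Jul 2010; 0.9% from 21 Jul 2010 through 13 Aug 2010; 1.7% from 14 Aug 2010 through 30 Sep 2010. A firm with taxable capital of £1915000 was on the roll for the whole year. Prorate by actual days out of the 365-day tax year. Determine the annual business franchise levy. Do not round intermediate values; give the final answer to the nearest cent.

1 Oct 2009 – 20 Jul 2010: 293 days at 1.45% → £1915000 × 1.45% × 293/365 = £22290.0753
21 Jul – 13 Aug 2010: 24 days at 0.9% → £1915000 × 0.9% × 24/365 = £1133.2603
14 Aug – 30 Sep 2010: 48 days at 1.7% → £1915000 × 1.7% × 48/365 = £4281.2055
Total = £27704.5411

£27704.54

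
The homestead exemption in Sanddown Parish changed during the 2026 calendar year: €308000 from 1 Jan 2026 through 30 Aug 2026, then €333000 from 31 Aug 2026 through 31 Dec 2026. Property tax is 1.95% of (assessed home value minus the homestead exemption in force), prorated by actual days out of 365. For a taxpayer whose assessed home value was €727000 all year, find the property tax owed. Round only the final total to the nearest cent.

1 Jan – 30 Aug 2026: 242 days, exemption €308000 → (€727000 − €308000) × 1.95% × 242/365 = €5417.1534
31 Aug – 31 Dec 2026: 123 days, exemption €333000 → (€727000 − €333000) × 1.95% × 123/365 = €2589.0658
Total = €8006.2192

€8006.22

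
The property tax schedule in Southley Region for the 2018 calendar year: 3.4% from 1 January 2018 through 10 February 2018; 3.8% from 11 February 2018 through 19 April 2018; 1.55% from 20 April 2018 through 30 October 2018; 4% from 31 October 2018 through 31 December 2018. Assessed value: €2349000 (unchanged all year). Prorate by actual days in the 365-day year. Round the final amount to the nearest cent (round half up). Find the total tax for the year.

1 January – 10 February 2018: 41 days at 3.4% → €2349000 × 3.4% × 41/365 = €8971.2493
11 February – 19 April 2018: 68 days at 3.8% → €2349000 × 3.8% × 68/365 = €16629.6329
20 April – 30 October 2018: 194 days at 1.55% → €2349000 × 1.55% × 194/365 = €19351.8986
31 October – 31 December 2018: 62 days at 4% → €2349000 × 4% × 62/365 = €15960.3288
Total = €60913.1096

€60913.11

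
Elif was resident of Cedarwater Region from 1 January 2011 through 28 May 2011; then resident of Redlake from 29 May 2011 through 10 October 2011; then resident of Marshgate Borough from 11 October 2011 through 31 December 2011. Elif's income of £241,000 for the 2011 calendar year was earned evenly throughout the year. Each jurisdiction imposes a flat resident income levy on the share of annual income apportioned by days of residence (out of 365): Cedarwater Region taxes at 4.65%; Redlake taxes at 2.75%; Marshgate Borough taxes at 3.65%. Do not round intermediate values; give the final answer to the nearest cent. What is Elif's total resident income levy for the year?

£8,971.47

Cedarwater Region, 1 January – 28 May 2011: 148 days → £241,000 × 4.65% × 148/365 = £4,544.0055
Redlake, 29 May – 10 October 2011: 135 days → £241,000 × 2.75% × 135/365 = £2,451.2671
Marshgate Borough, 11 October – 31 December 2011: 82 days → £241,000 × 3.65% × 82/365 = £1,976.2000
Total = £8,971.4726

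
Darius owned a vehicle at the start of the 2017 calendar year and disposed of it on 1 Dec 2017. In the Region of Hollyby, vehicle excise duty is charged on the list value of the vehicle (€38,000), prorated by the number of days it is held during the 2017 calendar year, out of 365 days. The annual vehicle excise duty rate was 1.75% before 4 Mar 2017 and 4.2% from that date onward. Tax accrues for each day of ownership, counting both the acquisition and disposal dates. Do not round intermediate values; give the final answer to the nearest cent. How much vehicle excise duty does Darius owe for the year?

1 Jan – 3 Mar 2017: 62 days at 1.75% → €38,000 × 1.75% × 62/365 = €112.9589
4 Mar – 1 Dec 2017: 273 days at 4.2% → €38,000 × 4.2% × 273/365 = €1,193.7205
Total = €1,306.6795

€1,306.68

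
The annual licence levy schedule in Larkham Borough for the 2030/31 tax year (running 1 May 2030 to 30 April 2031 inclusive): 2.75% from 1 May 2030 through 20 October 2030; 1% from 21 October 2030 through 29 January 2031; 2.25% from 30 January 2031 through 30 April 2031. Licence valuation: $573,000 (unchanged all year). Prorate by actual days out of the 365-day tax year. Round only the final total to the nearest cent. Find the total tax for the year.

1 May – 20 October 2030: 173 days at 2.75% → $573,000 × 2.75% × 173/365 = $7,468.6233
21 October 2030 – 29 January 2031: 101 days at 1% → $573,000 × 1% × 101/365 = $1,585.5616
30 January – 30 April 2031: 91 days at 2.25% → $573,000 × 2.25% × 91/365 = $3,214.2945
Total = $12,268.4795

$12,268.48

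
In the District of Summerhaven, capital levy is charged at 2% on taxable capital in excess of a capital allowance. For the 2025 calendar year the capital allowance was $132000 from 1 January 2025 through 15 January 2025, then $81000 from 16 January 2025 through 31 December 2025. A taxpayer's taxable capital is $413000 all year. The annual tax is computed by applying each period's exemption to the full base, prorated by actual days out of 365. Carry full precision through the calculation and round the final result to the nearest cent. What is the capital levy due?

$6598.08

1 January – 15 January 2025: 15 days, exemption $132000 → ($413000 − $132000) × 2% × 15/365 = $230.9589
16 January – 31 December 2025: 350 days, exemption $81000 → ($413000 − $81000) × 2% × 350/365 = $6367.1233
Total = $6598.0822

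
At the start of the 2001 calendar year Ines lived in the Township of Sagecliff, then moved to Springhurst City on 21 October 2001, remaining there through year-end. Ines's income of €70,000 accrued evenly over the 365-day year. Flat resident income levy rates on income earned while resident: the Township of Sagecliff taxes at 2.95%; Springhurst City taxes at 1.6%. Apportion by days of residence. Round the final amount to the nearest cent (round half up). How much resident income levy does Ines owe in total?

The Township of Sagecliff, 1 January – 20 October 2001: 293 days → €70,000 × 2.95% × 293/365 = €1,657.6575
Springhurst City, 21 October – 31 December 2001: 72 days → €70,000 × 1.6% × 72/365 = €220.9315
Total = €1,878.5890

€1,878.59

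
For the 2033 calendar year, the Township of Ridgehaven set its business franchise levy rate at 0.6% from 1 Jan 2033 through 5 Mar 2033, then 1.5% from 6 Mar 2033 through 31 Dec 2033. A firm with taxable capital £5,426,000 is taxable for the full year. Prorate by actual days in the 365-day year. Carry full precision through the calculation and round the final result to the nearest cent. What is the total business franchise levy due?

1 Jan – 5 Mar 2033: 64 days at 0.6% → £5,426,000 × 0.6% × 64/365 = £5,708.4493
6 Mar – 31 Dec 2033: 301 days at 1.5% → £5,426,000 × 1.5% × 301/365 = £67,118.8767
Total = £72,827.3260

£72,827.33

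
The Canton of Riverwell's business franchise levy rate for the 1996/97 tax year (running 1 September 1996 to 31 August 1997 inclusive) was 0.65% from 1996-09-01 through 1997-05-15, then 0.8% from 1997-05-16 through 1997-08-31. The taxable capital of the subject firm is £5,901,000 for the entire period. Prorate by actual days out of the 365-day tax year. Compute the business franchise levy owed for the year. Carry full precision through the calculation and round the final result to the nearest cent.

£40,975.57

1996-09-01 to 1997-05-15: 257 days at 0.65% → £5,901,000 × 0.65% × 257/365 = £27,007.1795
1997-05-16 to 1997-08-31: 108 days at 0.8% → £5,901,000 × 0.8% × 108/365 = £13,968.3945
Total = £40,975.5740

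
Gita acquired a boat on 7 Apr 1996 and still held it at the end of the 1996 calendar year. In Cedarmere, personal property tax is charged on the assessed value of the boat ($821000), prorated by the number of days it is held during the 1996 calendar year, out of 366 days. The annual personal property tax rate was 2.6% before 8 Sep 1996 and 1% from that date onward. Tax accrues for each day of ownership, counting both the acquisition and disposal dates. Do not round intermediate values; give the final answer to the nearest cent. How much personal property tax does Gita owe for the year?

$11561.30

7 Apr – 7 Sep 1996: 154 days at 2.6% → $821000 × 2.6% × 154/366 = $8981.6503
8 Sep – 31 Dec 1996: 115 days at 1% → $821000 × 1% × 115/366 = $2579.6448
Total = $11561.2951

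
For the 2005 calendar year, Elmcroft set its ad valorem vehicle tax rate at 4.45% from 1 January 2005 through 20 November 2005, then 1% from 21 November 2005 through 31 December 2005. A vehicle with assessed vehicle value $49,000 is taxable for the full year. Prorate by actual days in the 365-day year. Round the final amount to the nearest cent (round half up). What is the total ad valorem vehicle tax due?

$1,990.61

1 January – 20 November 2005: 324 days at 4.45% → $49,000 × 4.45% × 324/365 = $1,935.5671
21 November – 31 December 2005: 41 days at 1% → $49,000 × 1% × 41/365 = $55.0411
Total = $1,990.6082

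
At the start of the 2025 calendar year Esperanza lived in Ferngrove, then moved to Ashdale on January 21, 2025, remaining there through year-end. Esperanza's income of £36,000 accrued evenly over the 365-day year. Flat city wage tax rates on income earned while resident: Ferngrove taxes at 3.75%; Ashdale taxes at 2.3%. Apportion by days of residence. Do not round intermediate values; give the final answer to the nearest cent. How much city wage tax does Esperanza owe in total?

Ferngrove, January 1 – January 20, 2025: 20 days → £36,000 × 3.75% × 20/365 = £73.9726
Ashdale, January 21 – December 31, 2025: 345 days → £36,000 × 2.3% × 345/365 = £782.6301
Total = £856.6027

£856.60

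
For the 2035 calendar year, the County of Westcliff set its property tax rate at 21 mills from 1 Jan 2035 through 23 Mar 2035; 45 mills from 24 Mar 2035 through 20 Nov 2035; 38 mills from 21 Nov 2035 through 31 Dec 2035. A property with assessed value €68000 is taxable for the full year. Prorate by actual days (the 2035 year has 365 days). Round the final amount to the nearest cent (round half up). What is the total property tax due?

€2639.89

1 Jan – 23 Mar 2035: 82 days at 21 mills → €68000 × 2.1% × 82/365 = €320.8110
24 Mar – 20 Nov 2035: 242 days at 45 mills → €68000 × 4.5% × 242/365 = €2028.8219
21 Nov – 31 Dec 2035: 41 days at 38 mills → €68000 × 3.8% × 41/365 = €290.2575
Total = €2639.8904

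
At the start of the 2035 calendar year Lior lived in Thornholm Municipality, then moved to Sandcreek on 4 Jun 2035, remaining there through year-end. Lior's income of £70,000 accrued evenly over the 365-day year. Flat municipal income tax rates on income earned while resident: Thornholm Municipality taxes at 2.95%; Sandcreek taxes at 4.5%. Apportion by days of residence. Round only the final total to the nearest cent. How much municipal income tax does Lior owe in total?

£2,692.22

Thornholm Municipality, 1 Jan – 3 Jun 2035: 154 days → £70,000 × 2.95% × 154/365 = £871.2603
Sandcreek, 4 Jun – 31 Dec 2035: 211 days → £70,000 × 4.5% × 211/365 = £1,820.9589
Total = £2,692.2192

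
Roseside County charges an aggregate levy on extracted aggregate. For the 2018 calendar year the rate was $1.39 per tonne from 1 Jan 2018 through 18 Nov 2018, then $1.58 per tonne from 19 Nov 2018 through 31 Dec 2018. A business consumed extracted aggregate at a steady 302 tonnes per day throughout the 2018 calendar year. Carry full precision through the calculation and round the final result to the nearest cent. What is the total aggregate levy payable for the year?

1 Jan – 18 Nov 2018: 322 days × 302 tonnes/day = 97,244 tonnes at $1.39/tonne → $135,169.16
19 Nov – 31 Dec 2018: 43 days × 302 tonnes/day = 12,986 tonnes at $1.58/tonne → $20,517.88

$155,687.04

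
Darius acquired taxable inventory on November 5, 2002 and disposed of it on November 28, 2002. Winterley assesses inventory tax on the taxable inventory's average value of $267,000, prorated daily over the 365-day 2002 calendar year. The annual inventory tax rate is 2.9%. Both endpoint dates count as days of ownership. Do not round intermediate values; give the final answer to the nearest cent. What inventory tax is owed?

$509.13

Days held (November 5 – November 28, 2002): 24 out of 365
Tax = $267,000 × 2.9% × 24/365 = $509.1288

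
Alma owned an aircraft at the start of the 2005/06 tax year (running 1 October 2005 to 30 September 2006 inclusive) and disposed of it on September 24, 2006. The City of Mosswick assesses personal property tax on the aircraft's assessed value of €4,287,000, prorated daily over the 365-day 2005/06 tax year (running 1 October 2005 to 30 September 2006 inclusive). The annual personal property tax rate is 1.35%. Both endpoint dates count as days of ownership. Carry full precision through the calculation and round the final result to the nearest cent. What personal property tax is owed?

Days held (October 1, 2005 – September 24, 2006): 359 out of 365
Tax = €4,287,000 × 1.35% × 359/365 = €56,923.1384

€56,923.14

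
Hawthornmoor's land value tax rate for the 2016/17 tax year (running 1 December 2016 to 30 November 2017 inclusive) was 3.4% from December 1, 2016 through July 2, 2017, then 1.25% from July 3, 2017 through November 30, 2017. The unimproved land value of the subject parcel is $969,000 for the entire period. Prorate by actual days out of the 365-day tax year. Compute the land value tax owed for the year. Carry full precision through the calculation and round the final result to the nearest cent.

December 1, 2016 – July 2, 2017: 214 days at 3.4% → $969,000 × 3.4% × 214/365 = $19,316.2849
July 3 – November 30, 2017: 151 days at 1.25% → $969,000 × 1.25% × 151/365 = $5,010.9247
Total = $24,327.2096

$24,327.21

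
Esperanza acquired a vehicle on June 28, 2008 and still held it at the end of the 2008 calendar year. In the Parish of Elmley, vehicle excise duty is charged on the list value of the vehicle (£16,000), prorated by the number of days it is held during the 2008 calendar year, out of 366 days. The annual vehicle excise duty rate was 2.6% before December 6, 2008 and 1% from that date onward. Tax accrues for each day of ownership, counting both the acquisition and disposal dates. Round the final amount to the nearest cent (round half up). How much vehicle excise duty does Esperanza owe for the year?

£194.36

June 28 – December 5, 2008: 161 days at 2.6% → £16,000 × 2.6% × 161/366 = £182.9945
December 6 – December 31, 2008: 26 days at 1% → £16,000 × 1% × 26/366 = £11.3661
Total = £194.3607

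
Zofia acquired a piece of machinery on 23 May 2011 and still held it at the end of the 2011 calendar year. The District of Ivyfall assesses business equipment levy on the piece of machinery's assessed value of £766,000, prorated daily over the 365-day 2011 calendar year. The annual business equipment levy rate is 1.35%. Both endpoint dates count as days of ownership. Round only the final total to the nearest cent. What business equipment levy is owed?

Days held (23 May – 31 December 2011): 223 out of 365
Tax = £766,000 × 1.35% × 223/365 = £6,317.9260

£6,317.93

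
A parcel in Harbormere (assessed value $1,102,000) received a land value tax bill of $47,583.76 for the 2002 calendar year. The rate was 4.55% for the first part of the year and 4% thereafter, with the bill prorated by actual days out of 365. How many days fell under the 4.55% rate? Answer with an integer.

Let d = days at the first rate; then 365 − d days at the second rate.
$1,102,000 × [4.55%·d + 4%·(365−d)] / 365 = $47,583.76
Solving gives d = 211, so the new rate took effect on 31 Jul 2002.

211 days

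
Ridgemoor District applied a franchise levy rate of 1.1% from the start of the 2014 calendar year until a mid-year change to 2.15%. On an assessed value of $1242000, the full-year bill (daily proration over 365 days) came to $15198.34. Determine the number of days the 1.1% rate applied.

Let d = days at the first rate; then 365 − d days at the second rate.
$1242000 × [1.1%·d + 2.15%·(365−d)] / 365 = $15198.34
Solving gives d = 322, so the new rate took effect on 19 Nov 2014.

322 days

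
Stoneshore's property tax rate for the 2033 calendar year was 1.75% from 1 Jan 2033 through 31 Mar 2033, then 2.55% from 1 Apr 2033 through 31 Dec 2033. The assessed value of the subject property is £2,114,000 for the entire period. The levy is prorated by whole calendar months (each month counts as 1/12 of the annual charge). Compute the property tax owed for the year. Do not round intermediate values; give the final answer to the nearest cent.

1 Jan – 31 Mar 2033: 3 months at 1.75% → £2,114,000 × 1.75% × 3/12 = £9,248.7500
1 Apr – 31 Dec 2033: 9 months at 2.55% → £2,114,000 × 2.55% × 9/12 = £40,430.2500
Total = £49,679.0000

£49,679.00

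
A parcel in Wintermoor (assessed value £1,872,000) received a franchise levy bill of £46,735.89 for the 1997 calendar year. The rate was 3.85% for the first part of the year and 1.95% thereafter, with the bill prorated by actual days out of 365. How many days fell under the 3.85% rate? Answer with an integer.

Let d = days at the first rate; then 365 − d days at the second rate.
£1,872,000 × [3.85%·d + 1.95%·(365−d)] / 365 = £46,735.89
Solving gives d = 105, so the new rate took effect on 16 April 1997.

105 days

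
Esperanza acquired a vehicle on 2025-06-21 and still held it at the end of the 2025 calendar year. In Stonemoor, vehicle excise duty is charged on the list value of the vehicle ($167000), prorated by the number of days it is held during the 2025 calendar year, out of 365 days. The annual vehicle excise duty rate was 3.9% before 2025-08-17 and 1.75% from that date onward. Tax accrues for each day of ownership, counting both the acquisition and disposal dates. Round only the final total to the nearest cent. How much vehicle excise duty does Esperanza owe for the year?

$2114.04

2025-06-21 to 2025-08-16: 57 days at 3.9% → $167000 × 3.9% × 57/365 = $1017.0986
2025-08-17 to 2025-12-31: 137 days at 1.75% → $167000 × 1.75% × 137/365 = $1096.9384
Total = $2114.0370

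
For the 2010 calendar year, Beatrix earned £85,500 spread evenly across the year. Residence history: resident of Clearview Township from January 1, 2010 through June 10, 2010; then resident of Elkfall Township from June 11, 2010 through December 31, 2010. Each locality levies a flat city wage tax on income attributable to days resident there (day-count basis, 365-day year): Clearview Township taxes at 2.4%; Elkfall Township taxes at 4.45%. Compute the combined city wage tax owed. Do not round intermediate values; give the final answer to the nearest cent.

Clearview Township, January 1 – June 10, 2010: 161 days → £85,500 × 2.4% × 161/365 = £905.1288
Elkfall Township, June 11 – December 31, 2010: 204 days → £85,500 × 4.45% × 204/365 = £2,126.4904
Total = £3,031.6192

£3,031.62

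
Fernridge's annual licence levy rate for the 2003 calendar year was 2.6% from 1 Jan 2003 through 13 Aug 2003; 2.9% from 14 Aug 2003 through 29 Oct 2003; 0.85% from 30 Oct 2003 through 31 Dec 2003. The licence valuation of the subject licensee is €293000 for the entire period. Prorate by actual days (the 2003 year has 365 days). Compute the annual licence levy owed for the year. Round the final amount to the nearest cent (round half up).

€6918.41

1 Jan – 13 Aug 2003: 225 days at 2.6% → €293000 × 2.6% × 225/365 = €4696.0274
14 Aug – 29 Oct 2003: 77 days at 2.9% → €293000 × 2.9% × 77/365 = €1792.5178
30 Oct – 31 Dec 2003: 63 days at 0.85% → €293000 × 0.85% × 63/365 = €429.8671
Total = €6918.4123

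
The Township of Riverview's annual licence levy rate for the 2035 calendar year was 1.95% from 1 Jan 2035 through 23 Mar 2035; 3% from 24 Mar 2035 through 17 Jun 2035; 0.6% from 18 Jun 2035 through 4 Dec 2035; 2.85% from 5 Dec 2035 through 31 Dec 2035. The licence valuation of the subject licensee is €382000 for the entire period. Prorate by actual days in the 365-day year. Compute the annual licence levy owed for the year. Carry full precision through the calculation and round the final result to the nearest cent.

€6246.48

1 Jan – 23 Mar 2035: 82 days at 1.95% → €382000 × 1.95% × 82/365 = €1673.4740
24 Mar – 17 Jun 2035: 86 days at 3% → €382000 × 3% × 86/365 = €2700.1644
18 Jun – 4 Dec 2035: 170 days at 0.6% → €382000 × 0.6% × 170/365 = €1067.5068
5 Dec – 31 Dec 2035: 27 days at 2.85% → €382000 × 2.85% × 27/365 = €805.3397
Total = €6246.4849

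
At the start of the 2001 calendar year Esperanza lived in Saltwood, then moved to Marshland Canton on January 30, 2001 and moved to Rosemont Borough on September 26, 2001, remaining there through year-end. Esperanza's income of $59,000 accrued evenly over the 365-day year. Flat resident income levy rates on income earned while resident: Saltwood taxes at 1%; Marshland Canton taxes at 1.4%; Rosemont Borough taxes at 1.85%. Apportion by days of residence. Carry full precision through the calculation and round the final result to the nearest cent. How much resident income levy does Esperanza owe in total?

$877.81

Saltwood, January 1 – January 29, 2001: 29 days → $59,000 × 1% × 29/365 = $46.8767
Marshland Canton, January 30 – September 25, 2001: 239 days → $59,000 × 1.4% × 239/365 = $540.8603
Rosemont Borough, September 26 – December 31, 2001: 97 days → $59,000 × 1.85% × 97/365 = $290.0699
Total = $877.8068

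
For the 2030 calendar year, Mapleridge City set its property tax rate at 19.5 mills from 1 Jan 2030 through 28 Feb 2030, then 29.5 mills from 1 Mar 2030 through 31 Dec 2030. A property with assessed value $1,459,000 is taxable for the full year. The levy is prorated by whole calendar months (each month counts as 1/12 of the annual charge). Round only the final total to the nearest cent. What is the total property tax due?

$40,608.83

1 Jan – 28 Feb 2030: 2 months at 19.5 mills → $1,459,000 × 1.95% × 2/12 = $4,741.7500
1 Mar – 31 Dec 2030: 10 months at 29.5 mills → $1,459,000 × 2.95% × 10/12 = $35,867.0833
Total = $40,608.8333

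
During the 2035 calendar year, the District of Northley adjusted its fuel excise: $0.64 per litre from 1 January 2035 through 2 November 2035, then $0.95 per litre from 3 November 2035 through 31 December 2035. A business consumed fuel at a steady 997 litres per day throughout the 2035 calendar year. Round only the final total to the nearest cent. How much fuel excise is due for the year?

$251,134.33

1 January – 2 November 2035: 306 days × 997 litres/day = 305,082 litres at $0.64/litre → $195,252.48
3 November – 31 December 2035: 59 days × 997 litres/day = 58,823 litres at $0.95/litre → $55,881.85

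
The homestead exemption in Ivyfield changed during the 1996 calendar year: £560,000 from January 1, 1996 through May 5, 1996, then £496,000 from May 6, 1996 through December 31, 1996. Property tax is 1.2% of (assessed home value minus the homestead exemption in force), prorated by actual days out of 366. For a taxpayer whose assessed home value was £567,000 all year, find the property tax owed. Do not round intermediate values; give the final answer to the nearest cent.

January 1 – May 5, 1996: 126 days, exemption £560,000 → (£567,000 − £560,000) × 1.2% × 126/366 = £28.9180
May 6 – December 31, 1996: 240 days, exemption £496,000 → (£567,000 − £496,000) × 1.2% × 240/366 = £558.6885
Total = £587.6066

£587.61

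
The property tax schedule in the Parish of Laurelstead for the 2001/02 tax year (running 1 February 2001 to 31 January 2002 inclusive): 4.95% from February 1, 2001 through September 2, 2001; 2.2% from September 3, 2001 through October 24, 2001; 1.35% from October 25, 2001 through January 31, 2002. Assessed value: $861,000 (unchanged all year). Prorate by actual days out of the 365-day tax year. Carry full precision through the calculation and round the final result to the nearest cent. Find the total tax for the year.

$30,839.13

February 1 – September 2, 2001: 214 days at 4.95% → $861,000 × 4.95% × 214/365 = $24,987.8712
September 3 – October 24, 2001: 52 days at 2.2% → $861,000 × 2.2% × 52/365 = $2,698.5863
October 25, 2001 – January 31, 2002: 99 days at 1.35% → $861,000 × 1.35% × 99/365 = $3,152.6753
Total = $30,839.1329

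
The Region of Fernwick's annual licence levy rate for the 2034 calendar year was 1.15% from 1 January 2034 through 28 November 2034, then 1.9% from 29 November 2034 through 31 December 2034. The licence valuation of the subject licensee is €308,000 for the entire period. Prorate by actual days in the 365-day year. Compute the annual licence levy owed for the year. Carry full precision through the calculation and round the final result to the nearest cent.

1 January – 28 November 2034: 332 days at 1.15% → €308,000 × 1.15% × 332/365 = €3,221.7644
29 November – 31 December 2034: 33 days at 1.9% → €308,000 × 1.9% × 33/365 = €529.0849
Total = €3,750.8493

€3,750.85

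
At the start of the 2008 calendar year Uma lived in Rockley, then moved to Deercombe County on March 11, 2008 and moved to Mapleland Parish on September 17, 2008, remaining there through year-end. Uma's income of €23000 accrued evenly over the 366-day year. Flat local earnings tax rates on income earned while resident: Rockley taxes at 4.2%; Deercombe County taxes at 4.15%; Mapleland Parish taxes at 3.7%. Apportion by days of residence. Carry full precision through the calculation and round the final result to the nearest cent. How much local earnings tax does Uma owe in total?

€926.72

Rockley, January 1 – March 10, 2008: 70 days → €23000 × 4.2% × 70/366 = €184.7541
Deercombe County, March 11 – September 16, 2008: 190 days → €23000 × 4.15% × 190/366 = €495.5055
Mapleland Parish, September 17 – December 31, 2008: 106 days → €23000 × 3.7% × 106/366 = €246.4645
Total = €926.7240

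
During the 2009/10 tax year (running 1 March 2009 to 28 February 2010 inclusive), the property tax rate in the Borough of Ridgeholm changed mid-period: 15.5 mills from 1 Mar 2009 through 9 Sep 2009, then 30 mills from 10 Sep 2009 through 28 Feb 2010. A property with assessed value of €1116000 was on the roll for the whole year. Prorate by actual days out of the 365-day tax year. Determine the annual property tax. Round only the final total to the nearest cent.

1 Mar – 9 Sep 2009: 193 days at 15.5 mills → €1116000 × 1.55% × 193/365 = €9146.6137
10 Sep 2009 – 28 Feb 2010: 172 days at 30 mills → €1116000 × 3% × 172/365 = €15776.8767
Total = €24923.4904

€24923.49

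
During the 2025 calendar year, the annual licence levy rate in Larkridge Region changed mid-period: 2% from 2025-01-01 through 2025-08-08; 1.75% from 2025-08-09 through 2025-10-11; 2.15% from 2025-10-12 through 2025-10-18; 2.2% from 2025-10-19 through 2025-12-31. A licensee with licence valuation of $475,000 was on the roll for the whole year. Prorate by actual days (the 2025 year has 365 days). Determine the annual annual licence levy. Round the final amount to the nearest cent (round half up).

$9,498.05

2025-01-01 to 2025-08-08: 220 days at 2% → $475,000 × 2% × 220/365 = $5,726.0274
2025-08-09 to 2025-10-11: 64 days at 1.75% → $475,000 × 1.75% × 64/365 = $1,457.5342
2025-10-12 to 2025-10-18: 7 days at 2.15% → $475,000 × 2.15% × 7/365 = $195.8562
2025-10-19 to 2025-12-31: 74 days at 2.2% → $475,000 × 2.2% × 74/365 = $2,118.6301
Total = $9,498.0479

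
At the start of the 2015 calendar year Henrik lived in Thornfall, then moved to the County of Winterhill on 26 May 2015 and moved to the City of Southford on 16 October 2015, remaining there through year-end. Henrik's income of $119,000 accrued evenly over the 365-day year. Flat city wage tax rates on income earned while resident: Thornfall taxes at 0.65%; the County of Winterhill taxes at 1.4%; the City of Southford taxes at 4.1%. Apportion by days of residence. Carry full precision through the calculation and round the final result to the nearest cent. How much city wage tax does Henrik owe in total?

$1,989.26

Thornfall, 1 January – 25 May 2015: 145 days → $119,000 × 0.65% × 145/365 = $307.2808
The County of Winterhill, 26 May – 15 October 2015: 143 days → $119,000 × 1.4% × 143/365 = $652.7068
The City of Southford, 16 October – 31 December 2015: 77 days → $119,000 × 4.1% × 77/365 = $1,029.2685
Total = $1,989.2562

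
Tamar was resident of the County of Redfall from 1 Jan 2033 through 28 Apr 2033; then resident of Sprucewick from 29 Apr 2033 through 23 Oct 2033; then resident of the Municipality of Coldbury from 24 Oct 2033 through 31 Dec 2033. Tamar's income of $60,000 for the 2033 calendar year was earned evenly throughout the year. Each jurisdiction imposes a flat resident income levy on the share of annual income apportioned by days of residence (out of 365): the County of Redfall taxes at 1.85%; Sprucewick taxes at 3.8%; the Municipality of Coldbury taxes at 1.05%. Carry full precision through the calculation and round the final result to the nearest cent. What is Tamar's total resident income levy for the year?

$1,589.84

The County of Redfall, 1 Jan – 28 Apr 2033: 118 days → $60,000 × 1.85% × 118/365 = $358.8493
Sprucewick, 29 Apr – 23 Oct 2033: 178 days → $60,000 × 3.8% × 178/365 = $1,111.8904
The Municipality of Coldbury, 24 Oct – 31 Dec 2033: 69 days → $60,000 × 1.05% × 69/365 = $119.0959
Total = $1,589.8356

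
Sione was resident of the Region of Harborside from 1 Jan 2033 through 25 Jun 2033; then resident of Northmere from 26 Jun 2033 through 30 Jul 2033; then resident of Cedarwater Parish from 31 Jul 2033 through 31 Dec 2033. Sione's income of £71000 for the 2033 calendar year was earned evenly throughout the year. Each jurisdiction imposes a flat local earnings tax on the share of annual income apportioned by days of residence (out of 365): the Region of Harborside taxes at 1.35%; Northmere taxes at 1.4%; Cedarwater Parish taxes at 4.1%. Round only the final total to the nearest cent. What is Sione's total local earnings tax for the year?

The Region of Harborside, 1 Jan – 25 Jun 2033: 176 days → £71000 × 1.35% × 176/365 = £462.1808
Northmere, 26 Jun – 30 Jul 2033: 35 days → £71000 × 1.4% × 35/365 = £95.3151
Cedarwater Parish, 31 Jul – 31 Dec 2033: 154 days → £71000 × 4.1% × 154/365 = £1228.2027
Total = £1785.6986

£1785.70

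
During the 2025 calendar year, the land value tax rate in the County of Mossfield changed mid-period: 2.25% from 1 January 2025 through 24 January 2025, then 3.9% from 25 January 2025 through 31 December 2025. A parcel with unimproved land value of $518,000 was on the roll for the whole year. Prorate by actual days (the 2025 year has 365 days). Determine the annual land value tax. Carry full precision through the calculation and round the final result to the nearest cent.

$19,640.01

1 January – 24 January 2025: 24 days at 2.25% → $518,000 × 2.25% × 24/365 = $766.3562
25 January – 31 December 2025: 341 days at 3.9% → $518,000 × 3.9% × 341/365 = $18,873.6493
Total = $19,640.0055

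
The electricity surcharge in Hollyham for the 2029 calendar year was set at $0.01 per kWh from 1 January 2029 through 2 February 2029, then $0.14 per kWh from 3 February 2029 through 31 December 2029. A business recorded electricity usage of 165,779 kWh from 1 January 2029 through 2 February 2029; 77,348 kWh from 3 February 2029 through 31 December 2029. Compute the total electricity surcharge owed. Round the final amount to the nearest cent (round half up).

1 January – 2 February 2029: 165,779 kWh at $0.01/kWh → $1,657.79
3 February – 31 December 2029: 77,348 kWh at $0.14/kWh → $10,828.72

$12,486.51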